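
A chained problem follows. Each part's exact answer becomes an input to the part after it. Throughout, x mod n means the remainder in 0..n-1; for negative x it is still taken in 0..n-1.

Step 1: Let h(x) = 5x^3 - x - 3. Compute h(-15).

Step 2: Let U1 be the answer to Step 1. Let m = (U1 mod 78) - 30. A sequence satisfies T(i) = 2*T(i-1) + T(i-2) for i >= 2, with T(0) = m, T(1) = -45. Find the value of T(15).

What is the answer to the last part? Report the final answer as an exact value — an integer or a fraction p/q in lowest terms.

-6110319

Step 1: 5*(-15)^3 - 1*(-15)^1 - 3 = (-16875) + (15) + (-3) = -16863; answer -16863
Step 2: U1 = -16863; m = 33; T(2) = 2*(-45) + 1*(33) = -57; iterating: T(2)=-57, T(3)=-159, T(4)=-375, T(5)=-909, T(6)=-2193, T(7)=-5295, T(8)=-12783, T(9)=-30861, T(10)=-74505, T(11)=-179871, T(12)=-434247, T(13)=-1048365, T(14)=-2530977, T(15)=-6110319; answer -6110319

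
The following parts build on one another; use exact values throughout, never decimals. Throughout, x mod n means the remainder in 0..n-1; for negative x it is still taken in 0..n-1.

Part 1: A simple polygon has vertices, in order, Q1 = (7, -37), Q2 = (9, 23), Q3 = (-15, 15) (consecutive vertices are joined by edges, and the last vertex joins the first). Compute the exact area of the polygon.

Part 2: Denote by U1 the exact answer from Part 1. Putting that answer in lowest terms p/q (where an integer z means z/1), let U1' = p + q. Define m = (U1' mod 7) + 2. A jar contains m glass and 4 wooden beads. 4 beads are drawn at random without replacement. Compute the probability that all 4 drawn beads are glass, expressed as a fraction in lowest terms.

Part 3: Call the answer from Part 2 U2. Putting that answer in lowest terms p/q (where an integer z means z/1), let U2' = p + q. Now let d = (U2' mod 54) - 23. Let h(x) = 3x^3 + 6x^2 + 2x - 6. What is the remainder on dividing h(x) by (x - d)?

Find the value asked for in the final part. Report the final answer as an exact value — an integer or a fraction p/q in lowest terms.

Part 1: cross terms: (7*23 - 9*-37)=494, (9*15 - -15*23)=480, (-15*-37 - 7*15)=450; twice the area = |1424| = 1424; area = 712; answer 712
Part 2: U1 = 712; threaded value p + q = 713; m = 8; total draws C(12,4) = 495; favorable C(8,4) = 70; P = 14/99; answer 14/99
Part 3: U2 = 14/99; threaded value p + q = 113; d = -18; remainder = value at the root: 3*(-18)^3 + 6*(-18)^2 + 2*(-18)^1 - 6 = (-17496) + (1944) + (-36) + (-6) = -15594; answer -15594

-15594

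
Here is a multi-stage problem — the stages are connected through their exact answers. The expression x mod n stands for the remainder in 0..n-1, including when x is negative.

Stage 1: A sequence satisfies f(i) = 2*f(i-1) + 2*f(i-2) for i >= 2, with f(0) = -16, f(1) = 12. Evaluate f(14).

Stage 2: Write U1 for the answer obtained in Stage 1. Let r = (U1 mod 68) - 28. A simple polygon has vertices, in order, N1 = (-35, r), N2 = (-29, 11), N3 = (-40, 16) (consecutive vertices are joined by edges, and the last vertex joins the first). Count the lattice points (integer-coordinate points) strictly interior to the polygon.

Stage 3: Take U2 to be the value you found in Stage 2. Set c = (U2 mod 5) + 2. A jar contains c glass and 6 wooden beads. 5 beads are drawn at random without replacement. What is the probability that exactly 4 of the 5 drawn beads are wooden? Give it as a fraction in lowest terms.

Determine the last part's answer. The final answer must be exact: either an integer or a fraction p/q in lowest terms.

Stage 1: f(2) = 2*(12) + 2*(-16) = -8; iterating: f(2)=-8, f(3)=8, f(4)=0, f(5)=16, f(6)=32, f(7)=96, f(8)=256, f(9)=704, f(10)=1920, f(11)=5248, f(12)=14336, f(13)=39168, f(14)=107008; answer 107008
Stage 2: U1 = 107008; r = 16; cross terms: (-35*11 - -29*16)=79, (-29*16 - -40*11)=-24, (-40*16 - -35*16)=-80; twice the area = |-25| = 25; area = 25/2; boundary points = 1 + 1 + 5 = 7; strictly interior points = area - boundary/2 + 1 = 10; answer 10
Stage 3: U2 = 10; c = 2; total draws C(8,5) = 56; favorable C(6,4)*C(2,1) = 30; P = 15/28; answer 15/28

15/28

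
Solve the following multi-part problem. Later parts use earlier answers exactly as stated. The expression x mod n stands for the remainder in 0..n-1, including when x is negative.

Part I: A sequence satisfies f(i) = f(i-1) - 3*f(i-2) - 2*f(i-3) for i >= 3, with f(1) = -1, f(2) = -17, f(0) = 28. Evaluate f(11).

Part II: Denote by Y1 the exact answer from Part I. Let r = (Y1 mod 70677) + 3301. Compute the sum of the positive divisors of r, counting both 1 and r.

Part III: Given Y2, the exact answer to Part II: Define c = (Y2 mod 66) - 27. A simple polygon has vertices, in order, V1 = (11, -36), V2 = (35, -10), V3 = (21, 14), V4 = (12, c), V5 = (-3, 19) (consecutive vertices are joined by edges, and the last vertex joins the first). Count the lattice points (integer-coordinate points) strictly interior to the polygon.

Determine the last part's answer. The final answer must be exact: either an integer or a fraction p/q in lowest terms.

Part I: f(3) = 1*(-17) - 3*(-1) - 2*(28) = -70; iterating: f(3)=-70, f(4)=-17, f(5)=227, f(6)=418, f(7)=-229, f(8)=-1937, f(9)=-2086, f(10)=4183, f(11)=14315; answer 14315
Part II: Y1 = 14315; r = 17616; 17616 = 2^4 * 3 * 367; sigma = (1 + 2 + 4 + 8 + 16) * (1 + 3) * (1 + 367) = 31 * 4 * 368 = 45632; answer 45632
Part III: Y2 = 45632; c = -1; cross terms: (11*-10 - 35*-36)=1150, (35*14 - 21*-10)=700, (21*-1 - 12*14)=-189, (12*19 - -3*-1)=225, (-3*-36 - 11*19)=-101; twice the area = |1785| = 1785; area = 1785/2; boundary points = 2 + 2 + 3 + 5 + 1 = 13; strictly interior points = area - boundary/2 + 1 = 887; answer 887

887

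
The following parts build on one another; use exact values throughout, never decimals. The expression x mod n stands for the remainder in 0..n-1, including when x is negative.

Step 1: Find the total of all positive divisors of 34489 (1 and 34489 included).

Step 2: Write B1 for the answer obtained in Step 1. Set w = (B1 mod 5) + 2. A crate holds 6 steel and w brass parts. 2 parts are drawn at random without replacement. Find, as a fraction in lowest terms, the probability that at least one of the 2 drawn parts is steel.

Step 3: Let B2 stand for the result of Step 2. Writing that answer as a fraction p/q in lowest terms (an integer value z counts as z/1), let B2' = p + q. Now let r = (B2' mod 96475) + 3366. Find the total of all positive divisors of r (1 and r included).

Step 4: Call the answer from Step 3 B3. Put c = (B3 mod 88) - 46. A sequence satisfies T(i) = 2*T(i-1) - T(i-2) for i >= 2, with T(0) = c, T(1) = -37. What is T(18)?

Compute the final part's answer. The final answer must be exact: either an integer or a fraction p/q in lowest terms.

Step 1: 34489 = 7 * 13 * 379; sigma = (1 + 7) * (1 + 13) * (1 + 379) = 8 * 14 * 380 = 42560; answer 42560
Step 2: B1 = 42560; w = 2; total draws C(8,2) = 28; complement C(2,2) = 1; favorable 28 - 1 = 27; P = 27/28; answer 27/28
Step 3: B2 = 27/28; threaded value p + q = 55; r = 3421; 3421 = 11 * 311; sigma = (1 + 11) * (1 + 311) = 12 * 312 = 3744; answer 3744
Step 4: B3 = 3744; c = 2; T(2) = 2*(-37) - 1*(2) = -76; iterating: T(2)=-76, T(3)=-115, T(4)=-154, T(5)=-193, T(6)=-232, T(7)=-271, T(8)=-310, T(9)=-349, T(10)=-388, T(11)=-427, T(12)=-466, T(13)=-505, T(14)=-544, T(15)=-583, T(16)=-622, T(17)=-661, T(18)=-700; answer -700

-700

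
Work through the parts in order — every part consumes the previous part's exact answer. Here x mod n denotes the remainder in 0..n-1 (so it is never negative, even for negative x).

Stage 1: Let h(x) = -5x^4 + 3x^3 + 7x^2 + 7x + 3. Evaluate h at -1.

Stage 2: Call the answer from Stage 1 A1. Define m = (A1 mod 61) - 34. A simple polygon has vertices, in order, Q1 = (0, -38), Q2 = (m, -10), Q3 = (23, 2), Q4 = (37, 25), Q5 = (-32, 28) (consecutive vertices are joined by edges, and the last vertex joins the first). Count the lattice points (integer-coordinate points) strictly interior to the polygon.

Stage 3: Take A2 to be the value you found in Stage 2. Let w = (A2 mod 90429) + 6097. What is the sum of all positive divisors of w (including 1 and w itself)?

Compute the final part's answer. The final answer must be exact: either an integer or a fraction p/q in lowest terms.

10478

Stage 1: -5*(-1)^4 + 3*(-1)^3 + 7*(-1)^2 + 7*(-1)^1 + 3 = (-5) + (-3) + (7) + (-7) + (3) = -5; answer -5
Stage 2: A1 = -5; m = 22; cross terms: (0*-10 - 22*-38)=836, (22*2 - 23*-10)=274, (23*25 - 37*2)=501, (37*28 - -32*25)=1836, (-32*-38 - 0*28)=1216; twice the area = |4663| = 4663; area = 4663/2; boundary points = 2 + 1 + 1 + 3 + 2 = 9; strictly interior points = area - boundary/2 + 1 = 2328; answer 2328
Stage 3: A2 = 2328; w = 8425; 8425 = 5^2 * 337; sigma = (1 + 5 + 25) * (1 + 337) = 31 * 338 = 10478; answer 10478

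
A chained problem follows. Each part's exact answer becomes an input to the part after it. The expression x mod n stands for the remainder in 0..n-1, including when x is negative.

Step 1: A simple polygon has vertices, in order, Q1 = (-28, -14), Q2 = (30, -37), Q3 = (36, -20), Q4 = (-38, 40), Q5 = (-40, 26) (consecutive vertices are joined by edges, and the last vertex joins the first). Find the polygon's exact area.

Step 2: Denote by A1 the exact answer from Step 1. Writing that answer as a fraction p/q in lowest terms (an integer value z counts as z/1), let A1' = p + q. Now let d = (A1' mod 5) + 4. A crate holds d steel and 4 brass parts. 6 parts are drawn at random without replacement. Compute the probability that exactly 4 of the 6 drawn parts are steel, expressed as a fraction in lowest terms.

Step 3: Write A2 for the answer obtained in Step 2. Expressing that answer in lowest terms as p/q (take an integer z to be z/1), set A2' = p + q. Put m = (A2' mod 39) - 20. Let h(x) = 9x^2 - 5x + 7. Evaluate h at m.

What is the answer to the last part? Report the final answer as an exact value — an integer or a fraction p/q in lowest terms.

103

Step 1: cross terms: (-28*-37 - 30*-14)=1456, (30*-20 - 36*-37)=732, (36*40 - -38*-20)=680, (-38*26 - -40*40)=612, (-40*-14 - -28*26)=1288; twice the area = |4768| = 4768; area = 2384; answer 2384
Step 2: A1 = 2384; threaded value p + q = 2385; d = 4; total draws C(8,6) = 28; favorable C(4,4)*C(4,2) = 6; P = 3/14; answer 3/14
Step 3: A2 = 3/14; threaded value p + q = 17; m = -3; 9*(-3)^2 - 5*(-3)^1 + 7 = (81) + (15) + (7) = 103; answer 103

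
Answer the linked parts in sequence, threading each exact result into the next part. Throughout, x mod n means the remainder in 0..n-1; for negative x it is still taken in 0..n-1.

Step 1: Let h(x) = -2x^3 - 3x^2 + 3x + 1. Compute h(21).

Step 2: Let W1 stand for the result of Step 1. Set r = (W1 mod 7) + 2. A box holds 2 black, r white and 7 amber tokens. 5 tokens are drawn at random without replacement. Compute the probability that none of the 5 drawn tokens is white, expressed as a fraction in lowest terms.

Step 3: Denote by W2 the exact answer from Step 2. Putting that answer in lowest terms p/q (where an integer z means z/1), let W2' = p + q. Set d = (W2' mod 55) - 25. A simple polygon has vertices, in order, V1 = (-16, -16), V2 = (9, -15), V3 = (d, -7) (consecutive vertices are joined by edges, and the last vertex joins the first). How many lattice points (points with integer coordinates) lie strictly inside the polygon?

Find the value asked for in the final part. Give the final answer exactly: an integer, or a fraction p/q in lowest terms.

90

Step 1: -2*(21)^3 - 3*(21)^2 + 3*(21)^1 + 1 = (-18522) + (-1323) + (63) + (1) = -19781; answer -19781
Step 2: W1 = -19781; r = 3; total draws C(12,5) = 792; favorable C(9,5) = 126; P = 7/44; answer 7/44
Step 3: W2 = 7/44; threaded value p + q = 51; d = 26; cross terms: (-16*-15 - 9*-16)=384, (9*-7 - 26*-15)=327, (26*-16 - -16*-7)=-528; twice the area = |183| = 183; area = 183/2; boundary points = 1 + 1 + 3 = 5; strictly interior points = area - boundary/2 + 1 = 90; answer 90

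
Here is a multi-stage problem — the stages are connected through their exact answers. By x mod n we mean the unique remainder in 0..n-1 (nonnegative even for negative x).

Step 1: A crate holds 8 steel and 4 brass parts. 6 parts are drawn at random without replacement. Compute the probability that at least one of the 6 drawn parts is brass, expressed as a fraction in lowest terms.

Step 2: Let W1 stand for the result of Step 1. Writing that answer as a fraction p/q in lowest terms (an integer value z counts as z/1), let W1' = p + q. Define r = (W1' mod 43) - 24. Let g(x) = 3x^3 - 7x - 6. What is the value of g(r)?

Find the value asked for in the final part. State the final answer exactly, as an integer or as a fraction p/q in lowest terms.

Step 1: total draws C(12,6) = 924; complement C(8,6) = 28; favorable 924 - 28 = 896; P = 32/33; answer 32/33
Step 2: W1 = 32/33; threaded value p + q = 65; r = -2; 3*(-2)^3 - 7*(-2)^1 - 6 = (-24) + (14) + (-6) = -16; answer -16

-16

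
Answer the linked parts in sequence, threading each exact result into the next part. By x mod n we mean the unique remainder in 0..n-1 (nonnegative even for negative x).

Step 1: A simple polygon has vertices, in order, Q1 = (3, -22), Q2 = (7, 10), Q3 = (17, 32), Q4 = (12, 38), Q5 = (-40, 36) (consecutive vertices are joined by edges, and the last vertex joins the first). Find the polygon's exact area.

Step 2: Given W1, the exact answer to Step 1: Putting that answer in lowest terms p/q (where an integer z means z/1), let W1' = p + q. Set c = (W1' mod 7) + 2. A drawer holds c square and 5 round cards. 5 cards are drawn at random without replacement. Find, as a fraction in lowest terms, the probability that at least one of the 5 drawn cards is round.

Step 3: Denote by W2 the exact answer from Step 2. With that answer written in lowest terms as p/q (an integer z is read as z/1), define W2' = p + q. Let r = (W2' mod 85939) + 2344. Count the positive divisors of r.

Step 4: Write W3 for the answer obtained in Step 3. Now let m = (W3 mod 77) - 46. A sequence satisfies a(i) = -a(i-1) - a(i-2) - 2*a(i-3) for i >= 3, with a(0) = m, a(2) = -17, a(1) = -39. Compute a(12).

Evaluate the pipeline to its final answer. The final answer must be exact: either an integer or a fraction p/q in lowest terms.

Step 1: cross terms: (3*10 - 7*-22)=184, (7*32 - 17*10)=54, (17*38 - 12*32)=262, (12*36 - -40*38)=1952, (-40*-22 - 3*36)=772; twice the area = |3224| = 3224; area = 1612; answer 1612
Step 2: W1 = 1612; threaded value p + q = 1613; c = 5; total draws C(10,5) = 252; complement C(5,5) = 1; favorable 252 - 1 = 251; P = 251/252; answer 251/252
Step 3: W2 = 251/252; threaded value p + q = 503; r = 2847; 2847 = 3 * 13 * 73; number of divisors = (1+1) * (1+1) * (1+1) = 8; answer 8
Step 4: W3 = 8; m = -38; a(3) = -1*(-17) - 1*(-39) - 2*(-38) = 132; iterating: a(3)=132, a(4)=-37, a(5)=-61, a(6)=-166, a(7)=301, a(8)=-13, a(9)=44, a(10)=-633, a(11)=615, a(12)=-70; answer -70

-70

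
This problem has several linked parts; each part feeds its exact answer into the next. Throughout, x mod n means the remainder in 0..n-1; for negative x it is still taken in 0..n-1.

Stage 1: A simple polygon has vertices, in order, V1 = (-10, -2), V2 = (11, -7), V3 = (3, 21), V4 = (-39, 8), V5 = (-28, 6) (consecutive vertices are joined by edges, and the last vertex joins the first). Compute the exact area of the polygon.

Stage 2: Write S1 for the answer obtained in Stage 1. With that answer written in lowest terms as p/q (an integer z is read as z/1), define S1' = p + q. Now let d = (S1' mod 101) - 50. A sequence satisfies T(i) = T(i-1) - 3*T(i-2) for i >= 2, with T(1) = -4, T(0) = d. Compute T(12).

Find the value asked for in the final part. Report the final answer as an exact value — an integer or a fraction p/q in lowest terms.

Stage 1: cross terms: (-10*-7 - 11*-2)=92, (11*21 - 3*-7)=252, (3*8 - -39*21)=843, (-39*6 - -28*8)=-10, (-28*-2 - -10*6)=116; twice the area = |1293| = 1293; area = 1293/2; answer 1293/2
Stage 2: S1 = 1293/2; threaded value p + q = 1295; d = 33; T(2) = 1*(-4) - 3*(33) = -103; iterating: T(2)=-103, T(3)=-91, T(4)=218, T(5)=491, T(6)=-163, T(7)=-1636, T(8)=-1147, T(9)=3761, T(10)=7202, T(11)=-4081, T(12)=-25687; answer -25687

-25687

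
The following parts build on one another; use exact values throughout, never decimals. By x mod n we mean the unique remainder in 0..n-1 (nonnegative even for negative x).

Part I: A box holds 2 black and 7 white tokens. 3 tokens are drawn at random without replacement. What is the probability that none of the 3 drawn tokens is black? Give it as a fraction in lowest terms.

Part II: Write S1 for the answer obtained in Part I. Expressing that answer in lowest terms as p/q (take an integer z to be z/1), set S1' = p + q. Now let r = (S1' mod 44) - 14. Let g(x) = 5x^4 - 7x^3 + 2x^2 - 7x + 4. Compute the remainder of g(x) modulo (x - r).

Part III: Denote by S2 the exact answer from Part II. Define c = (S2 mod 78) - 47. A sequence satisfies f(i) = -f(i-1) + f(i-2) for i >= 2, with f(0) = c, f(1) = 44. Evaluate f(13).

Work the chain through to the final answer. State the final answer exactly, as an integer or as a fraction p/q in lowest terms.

8236

Part I: total draws C(9,3) = 84; favorable C(7,3) = 35; P = 5/12; answer 5/12
Part II: S1 = 5/12; threaded value p + q = 17; r = 3; remainder = value at the root: 5*(3)^4 - 7*(3)^3 + 2*(3)^2 - 7*(3)^1 + 4 = (405) + (-189) + (18) + (-21) + (4) = 217; answer 217
Part III: S2 = 217; c = 14; f(2) = -1*(44) + 1*(14) = -30; iterating: f(2)=-30, f(3)=74, f(4)=-104, f(5)=178, f(6)=-282, f(7)=460, f(8)=-742, f(9)=1202, f(10)=-1944, f(11)=3146, f(12)=-5090, f(13)=8236; answer 8236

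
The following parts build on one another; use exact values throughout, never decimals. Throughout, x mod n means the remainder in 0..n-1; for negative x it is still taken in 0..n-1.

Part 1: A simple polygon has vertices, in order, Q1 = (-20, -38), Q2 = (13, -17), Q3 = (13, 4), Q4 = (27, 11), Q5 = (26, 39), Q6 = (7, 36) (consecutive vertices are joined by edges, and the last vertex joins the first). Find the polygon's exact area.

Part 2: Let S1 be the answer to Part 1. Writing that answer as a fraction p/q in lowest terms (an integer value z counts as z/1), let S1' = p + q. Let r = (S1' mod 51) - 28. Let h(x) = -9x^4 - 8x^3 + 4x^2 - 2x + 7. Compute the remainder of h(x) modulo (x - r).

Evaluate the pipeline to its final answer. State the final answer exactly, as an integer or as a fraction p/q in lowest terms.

-24164

Part 1: cross terms: (-20*-17 - 13*-38)=834, (13*4 - 13*-17)=273, (13*11 - 27*4)=35, (27*39 - 26*11)=767, (26*36 - 7*39)=663, (7*-38 - -20*36)=454; twice the area = |3026| = 3026; area = 1513; answer 1513
Part 2: S1 = 1513; threaded value p + q = 1514; r = 7; remainder = value at the root: -9*(7)^4 - 8*(7)^3 + 4*(7)^2 - 2*(7)^1 + 7 = (-21609) + (-2744) + (196) + (-14) + (7) = -24164; answer -24164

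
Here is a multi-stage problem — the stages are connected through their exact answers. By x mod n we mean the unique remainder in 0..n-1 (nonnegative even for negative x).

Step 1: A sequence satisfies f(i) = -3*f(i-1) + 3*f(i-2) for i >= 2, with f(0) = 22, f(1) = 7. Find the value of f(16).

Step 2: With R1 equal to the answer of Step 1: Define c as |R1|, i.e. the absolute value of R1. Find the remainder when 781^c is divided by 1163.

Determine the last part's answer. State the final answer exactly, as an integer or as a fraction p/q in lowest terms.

648

Step 1: f(2) = -3*(7) + 3*(22) = 45; iterating: f(2)=45, f(3)=-114, f(4)=477, f(5)=-1773, f(6)=6750, f(7)=-25569, f(8)=96957, f(9)=-367578, f(10)=1393605, f(11)=-5283549, f(12)=20031462, f(13)=-75945033, f(14)=287929485, f(15)=-1091623554, f(16)=4138659117; answer 4138659117
Step 2: R1 = 4138659117; c = 4138659117; squarings mod 1163: 781^1=781, 781^2=549, 781^4=184, 781^8=129, 781^16=359, 781^32=951, 781^64=750, 781^128=771, 781^256=148, 781^512=970, 781^1024=33, 781^2048=1089, 781^4096=824, 781^8192=947, 781^16384=136, 781^32768=1051, 781^65536=914, 781^131072=362, 781^262144=788, 781^524288=1065, 781^1048576=300, 781^2097152=449, 781^4194304=402, 781^8388608=1110, 781^16777216=483, 781^33554432=689, 781^67108864=217, 781^134217728=569, 781^268435456=447, 781^536870912=936, 781^1073741824=357, 781^2147483648=682; 781^4138659117 = 781^1 * 781^4 * 781^8 * 781^32 * 781^256 * 781^1024 * 781^2048 * 781^8192 * 781^16384 * 781^32768 * 781^131072 * 781^262144 * 781^524288 * 781^2097152 * 781^8388608 * 781^33554432 * 781^67108864 * 781^268435456 * 781^536870912 * 781^1073741824 * 781^2147483648 = 648 (mod 1163); answer 648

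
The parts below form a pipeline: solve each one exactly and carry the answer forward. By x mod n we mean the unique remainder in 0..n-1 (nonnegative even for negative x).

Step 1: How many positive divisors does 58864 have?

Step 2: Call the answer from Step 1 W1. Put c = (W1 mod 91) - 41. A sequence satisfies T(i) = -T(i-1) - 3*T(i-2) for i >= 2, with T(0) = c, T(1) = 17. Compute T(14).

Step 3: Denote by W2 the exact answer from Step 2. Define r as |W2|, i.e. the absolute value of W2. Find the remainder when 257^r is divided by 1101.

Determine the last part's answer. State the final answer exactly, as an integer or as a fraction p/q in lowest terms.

Step 1: 58864 = 2^4 * 13 * 283; number of divisors = (4+1) * (1+1) * (1+1) = 20; answer 20
Step 2: W1 = 20; c = -21; T(2) = -1*(17) - 3*(-21) = 46; iterating: T(2)=46, T(3)=-97, T(4)=-41, T(5)=332, T(6)=-209, T(7)=-787, T(8)=1414, T(9)=947, T(10)=-5189, T(11)=2348, T(12)=13219, T(13)=-20263, T(14)=-19394; answer -19394
Step 3: W2 = -19394; r = 19394; squarings mod 1101: 257^1=257, 257^2=1090, 257^4=121, 257^8=328, 257^16=787, 257^32=607, 257^64=715, 257^128=361, 257^256=403, 257^512=562, 257^1024=958, 257^2048=631, 257^4096=700, 257^8192=55, 257^16384=823; 257^19394 = 257^2 * 257^64 * 257^128 * 257^256 * 257^512 * 257^2048 * 257^16384 = 91 (mod 1101); answer 91

91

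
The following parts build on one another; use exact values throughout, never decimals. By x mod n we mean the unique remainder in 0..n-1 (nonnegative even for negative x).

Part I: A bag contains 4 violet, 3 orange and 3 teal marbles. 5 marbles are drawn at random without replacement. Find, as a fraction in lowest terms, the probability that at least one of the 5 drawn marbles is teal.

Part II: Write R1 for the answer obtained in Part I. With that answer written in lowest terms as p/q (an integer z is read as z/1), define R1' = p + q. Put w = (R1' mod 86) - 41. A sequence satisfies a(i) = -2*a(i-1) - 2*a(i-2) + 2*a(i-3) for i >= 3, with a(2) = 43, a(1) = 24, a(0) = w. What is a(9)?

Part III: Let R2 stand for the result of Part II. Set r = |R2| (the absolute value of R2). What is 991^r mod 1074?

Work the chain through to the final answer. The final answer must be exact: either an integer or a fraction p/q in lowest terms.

613

Part I: total draws C(10,5) = 252; complement C(7,5) = 21; favorable 252 - 21 = 231; P = 11/12; answer 11/12
Part II: R1 = 11/12; threaded value p + q = 23; w = -18; a(3) = -2*(43) - 2*(24) + 2*(-18) = -170; iterating: a(3)=-170, a(4)=302, a(5)=-178, a(6)=-588, a(7)=2136, a(8)=-3452, a(9)=1456; answer 1456
Part III: R2 = 1456; r = 1456; squarings mod 1074: 991^1=991, 991^2=445, 991^4=409, 991^8=811, 991^16=433, 991^32=613, 991^64=943, 991^128=1051, 991^256=529, 991^512=601, 991^1024=337; 991^1456 = 991^16 * 991^32 * 991^128 * 991^256 * 991^1024 = 613 (mod 1074); answer 613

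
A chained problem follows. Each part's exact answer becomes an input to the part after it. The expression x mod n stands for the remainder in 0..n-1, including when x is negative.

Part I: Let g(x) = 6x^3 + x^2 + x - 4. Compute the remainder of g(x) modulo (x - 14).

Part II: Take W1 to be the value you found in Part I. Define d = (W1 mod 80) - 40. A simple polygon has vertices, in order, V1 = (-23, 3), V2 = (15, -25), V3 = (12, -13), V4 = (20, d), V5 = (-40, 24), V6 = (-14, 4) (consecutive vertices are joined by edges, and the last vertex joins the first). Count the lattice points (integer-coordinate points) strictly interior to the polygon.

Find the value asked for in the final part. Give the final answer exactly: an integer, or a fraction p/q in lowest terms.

Part I: remainder = value at the root: 6*(14)^3 + 1*(14)^2 + 1*(14)^1 - 4 = (16464) + (196) + (14) + (-4) = 16670; answer 16670
Part II: W1 = 16670; d = -10; cross terms: (-23*-25 - 15*3)=530, (15*-13 - 12*-25)=105, (12*-10 - 20*-13)=140, (20*24 - -40*-10)=80, (-40*4 - -14*24)=176, (-14*3 - -23*4)=50; twice the area = |1081| = 1081; area = 1081/2; boundary points = 2 + 3 + 1 + 2 + 2 + 1 = 11; strictly interior points = area - boundary/2 + 1 = 536; answer 536

536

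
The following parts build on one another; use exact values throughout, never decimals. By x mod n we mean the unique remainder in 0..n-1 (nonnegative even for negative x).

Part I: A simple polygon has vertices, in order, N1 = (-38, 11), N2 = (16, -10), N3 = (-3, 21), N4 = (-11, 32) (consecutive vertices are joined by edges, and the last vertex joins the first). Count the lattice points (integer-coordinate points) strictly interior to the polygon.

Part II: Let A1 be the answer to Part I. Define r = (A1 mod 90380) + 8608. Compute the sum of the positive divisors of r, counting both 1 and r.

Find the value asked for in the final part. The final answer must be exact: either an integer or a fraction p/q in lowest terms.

11780

Part I: cross terms: (-38*-10 - 16*11)=204, (16*21 - -3*-10)=306, (-3*32 - -11*21)=135, (-11*11 - -38*32)=1095; twice the area = |1740| = 1740; area = 870; boundary points = 3 + 1 + 1 + 3 = 8; strictly interior points = area - boundary/2 + 1 = 867; answer 867
Part II: A1 = 867; r = 9475; 9475 = 5^2 * 379; sigma = (1 + 5 + 25) * (1 + 379) = 31 * 380 = 11780; answer 11780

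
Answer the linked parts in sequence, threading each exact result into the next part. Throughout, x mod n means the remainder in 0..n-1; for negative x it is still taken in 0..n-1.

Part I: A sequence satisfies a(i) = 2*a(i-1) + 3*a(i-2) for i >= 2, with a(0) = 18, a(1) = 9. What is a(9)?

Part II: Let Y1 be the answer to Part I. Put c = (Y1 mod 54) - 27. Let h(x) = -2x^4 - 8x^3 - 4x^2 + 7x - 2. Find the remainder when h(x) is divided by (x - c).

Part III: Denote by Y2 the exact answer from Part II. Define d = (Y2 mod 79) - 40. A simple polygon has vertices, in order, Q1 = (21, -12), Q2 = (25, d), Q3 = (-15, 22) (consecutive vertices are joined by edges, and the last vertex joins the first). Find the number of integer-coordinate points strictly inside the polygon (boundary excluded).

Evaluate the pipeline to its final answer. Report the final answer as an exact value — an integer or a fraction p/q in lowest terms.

893

Part I: a(2) = 2*(9) + 3*(18) = 72; iterating: a(2)=72, a(3)=171, a(4)=558, a(5)=1629, a(6)=4932, a(7)=14751, a(8)=44298, a(9)=132849; answer 132849
Part II: Y1 = 132849; c = -18; remainder = value at the root: -2*(-18)^4 - 8*(-18)^3 - 4*(-18)^2 + 7*(-18)^1 - 2 = (-209952) + (46656) + (-1296) + (-126) + (-2) = -164720; answer -164720
Part III: Y2 = -164720; d = 34; cross terms: (21*34 - 25*-12)=1014, (25*22 - -15*34)=1060, (-15*-12 - 21*22)=-282; twice the area = |1792| = 1792; area = 896; boundary points = 2 + 4 + 2 = 8; strictly interior points = area - boundary/2 + 1 = 893; answer 893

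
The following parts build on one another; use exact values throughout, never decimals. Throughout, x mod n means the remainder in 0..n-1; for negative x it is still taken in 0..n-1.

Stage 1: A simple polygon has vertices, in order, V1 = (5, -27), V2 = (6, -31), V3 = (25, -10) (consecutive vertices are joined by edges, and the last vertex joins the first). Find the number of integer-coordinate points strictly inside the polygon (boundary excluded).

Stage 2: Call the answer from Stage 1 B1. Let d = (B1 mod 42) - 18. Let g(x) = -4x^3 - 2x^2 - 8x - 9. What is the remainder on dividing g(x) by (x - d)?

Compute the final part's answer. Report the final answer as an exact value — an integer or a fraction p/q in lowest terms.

Stage 1: cross terms: (5*-31 - 6*-27)=7, (6*-10 - 25*-31)=715, (25*-27 - 5*-10)=-625; twice the area = |97| = 97; area = 97/2; boundary points = 1 + 1 + 1 = 3; strictly interior points = area - boundary/2 + 1 = 48; answer 48
Stage 2: B1 = 48; d = -12; remainder = value at the root: -4*(-12)^3 - 2*(-12)^2 - 8*(-12)^1 - 9 = (6912) + (-288) + (96) + (-9) = 6711; answer 6711

6711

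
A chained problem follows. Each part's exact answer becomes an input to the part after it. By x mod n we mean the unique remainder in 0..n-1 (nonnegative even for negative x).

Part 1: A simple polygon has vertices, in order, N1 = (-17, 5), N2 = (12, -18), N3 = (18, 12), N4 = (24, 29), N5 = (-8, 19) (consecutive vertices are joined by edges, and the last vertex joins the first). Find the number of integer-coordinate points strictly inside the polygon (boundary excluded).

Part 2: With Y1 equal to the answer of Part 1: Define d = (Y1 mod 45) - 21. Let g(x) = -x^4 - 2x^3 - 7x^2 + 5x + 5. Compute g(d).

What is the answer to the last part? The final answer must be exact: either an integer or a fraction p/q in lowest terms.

Part 1: cross terms: (-17*-18 - 12*5)=246, (12*12 - 18*-18)=468, (18*29 - 24*12)=234, (24*19 - -8*29)=688, (-8*5 - -17*19)=283; twice the area = |1919| = 1919; area = 1919/2; boundary points = 1 + 6 + 1 + 2 + 1 = 11; strictly interior points = area - boundary/2 + 1 = 955; answer 955
Part 2: Y1 = 955; d = -11; -1*(-11)^4 - 2*(-11)^3 - 7*(-11)^2 + 5*(-11)^1 + 5 = (-14641) + (2662) + (-847) + (-55) + (5) = -12876; answer -12876

-12876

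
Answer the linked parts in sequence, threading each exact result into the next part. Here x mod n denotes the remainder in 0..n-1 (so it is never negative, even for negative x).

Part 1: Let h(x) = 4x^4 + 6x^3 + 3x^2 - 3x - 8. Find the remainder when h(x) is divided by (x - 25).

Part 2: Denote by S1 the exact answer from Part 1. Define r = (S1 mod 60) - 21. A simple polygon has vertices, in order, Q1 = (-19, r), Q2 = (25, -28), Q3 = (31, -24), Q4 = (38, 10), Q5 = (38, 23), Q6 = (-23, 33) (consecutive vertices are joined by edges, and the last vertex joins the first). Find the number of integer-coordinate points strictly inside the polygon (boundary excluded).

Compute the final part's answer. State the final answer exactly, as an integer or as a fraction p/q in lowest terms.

Part 1: remainder = value at the root: 4*(25)^4 + 6*(25)^3 + 3*(25)^2 - 3*(25)^1 - 8 = (1562500) + (93750) + (1875) + (-75) + (-8) = 1658042; answer 1658042
Part 2: S1 = 1658042; r = -19; cross terms: (-19*-28 - 25*-19)=1007, (25*-24 - 31*-28)=268, (31*10 - 38*-24)=1222, (38*23 - 38*10)=494, (38*33 - -23*23)=1783, (-23*-19 - -19*33)=1064; twice the area = |5838| = 5838; area = 2919; boundary points = 1 + 2 + 1 + 13 + 1 + 4 = 22; strictly interior points = area - boundary/2 + 1 = 2909; answer 2909

2909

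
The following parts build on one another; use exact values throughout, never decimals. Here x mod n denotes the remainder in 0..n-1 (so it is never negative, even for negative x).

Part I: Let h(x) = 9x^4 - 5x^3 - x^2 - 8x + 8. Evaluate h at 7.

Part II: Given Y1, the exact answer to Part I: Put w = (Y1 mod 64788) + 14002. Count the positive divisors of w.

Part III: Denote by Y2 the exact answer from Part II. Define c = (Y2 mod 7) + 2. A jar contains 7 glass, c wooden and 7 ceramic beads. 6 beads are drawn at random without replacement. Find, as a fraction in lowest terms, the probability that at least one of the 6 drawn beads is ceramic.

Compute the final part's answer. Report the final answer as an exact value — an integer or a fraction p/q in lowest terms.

3087/3230

Part I: 9*(7)^4 - 5*(7)^3 - 1*(7)^2 - 8*(7)^1 + 8 = (21609) + (-1715) + (-49) + (-56) + (8) = 19797; answer 19797
Part II: Y1 = 19797; w = 33799; 33799 = 73 * 463; number of divisors = (1+1) * (1+1) = 4; answer 4
Part III: Y2 = 4; c = 6; total draws C(20,6) = 38760; complement C(13,6) = 1716; favorable 38760 - 1716 = 37044; P = 3087/3230; answer 3087/3230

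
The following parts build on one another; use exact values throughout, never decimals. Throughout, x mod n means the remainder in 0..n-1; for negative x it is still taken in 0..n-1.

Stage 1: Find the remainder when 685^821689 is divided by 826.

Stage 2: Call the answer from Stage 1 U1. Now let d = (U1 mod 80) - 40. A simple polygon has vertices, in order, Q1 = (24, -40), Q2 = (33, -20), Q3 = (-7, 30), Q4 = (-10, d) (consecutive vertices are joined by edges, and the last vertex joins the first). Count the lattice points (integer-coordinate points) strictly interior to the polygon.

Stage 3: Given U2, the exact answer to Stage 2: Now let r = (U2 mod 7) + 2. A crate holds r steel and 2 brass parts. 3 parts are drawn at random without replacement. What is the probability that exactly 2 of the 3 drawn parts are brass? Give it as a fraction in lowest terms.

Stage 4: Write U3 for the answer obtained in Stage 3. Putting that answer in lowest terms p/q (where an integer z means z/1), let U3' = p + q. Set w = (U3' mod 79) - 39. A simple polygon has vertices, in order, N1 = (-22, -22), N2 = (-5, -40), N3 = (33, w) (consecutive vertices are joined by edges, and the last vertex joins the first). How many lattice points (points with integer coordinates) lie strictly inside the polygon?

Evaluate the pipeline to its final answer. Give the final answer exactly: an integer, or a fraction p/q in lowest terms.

Stage 1: squarings mod 826: 685^1=685, 685^2=57, 685^4=771, 685^8=547, 685^16=197, 685^32=813, 685^64=169, 685^128=477, 685^256=379, 685^512=743, 685^1024=281, 685^2048=491, 685^4096=715, 685^8192=757, 685^16384=631, 685^32768=29, 685^65536=15, 685^131072=225, 685^262144=239, 685^524288=127; 685^821689 = 685^1 * 685^8 * 685^16 * 685^32 * 685^128 * 685^256 * 685^2048 * 685^32768 * 685^262144 * 685^524288 = 223 (mod 826); answer 223
Stage 2: U1 = 223; d = 23; cross terms: (24*-20 - 33*-40)=840, (33*30 - -7*-20)=850, (-7*23 - -10*30)=139, (-10*-40 - 24*23)=-152; twice the area = |1677| = 1677; area = 1677/2; boundary points = 1 + 10 + 1 + 1 = 13; strictly interior points = area - boundary/2 + 1 = 833; answer 833
Stage 3: U2 = 833; r = 2; total draws C(4,3) = 4; favorable C(2,2)*C(2,1) = 2; P = 1/2; answer 1/2
Stage 4: U3 = 1/2; threaded value p + q = 3; w = -36; cross terms: (-22*-40 - -5*-22)=770, (-5*-36 - 33*-40)=1500, (33*-22 - -22*-36)=-1518; twice the area = |752| = 752; area = 376; boundary points = 1 + 2 + 1 = 4; strictly interior points = area - boundary/2 + 1 = 375; answer 375

375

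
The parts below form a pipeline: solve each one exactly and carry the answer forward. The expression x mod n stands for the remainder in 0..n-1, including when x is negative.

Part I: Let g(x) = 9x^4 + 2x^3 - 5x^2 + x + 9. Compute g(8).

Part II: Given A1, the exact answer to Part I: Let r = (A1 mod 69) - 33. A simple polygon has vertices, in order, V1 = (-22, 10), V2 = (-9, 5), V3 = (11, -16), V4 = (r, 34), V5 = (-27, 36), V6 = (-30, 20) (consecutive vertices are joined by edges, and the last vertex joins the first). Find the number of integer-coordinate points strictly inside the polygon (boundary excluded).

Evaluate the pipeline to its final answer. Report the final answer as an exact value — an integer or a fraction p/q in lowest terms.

Part I: 9*(8)^4 + 2*(8)^3 - 5*(8)^2 + 1*(8)^1 + 9 = (36864) + (1024) + (-320) + (8) + (9) = 37585; answer 37585
Part II: A1 = 37585; r = 16; cross terms: (-22*5 - -9*10)=-20, (-9*-16 - 11*5)=89, (11*34 - 16*-16)=630, (16*36 - -27*34)=1494, (-27*20 - -30*36)=540, (-30*10 - -22*20)=140; twice the area = |2873| = 2873; area = 2873/2; boundary points = 1 + 1 + 5 + 1 + 1 + 2 = 11; strictly interior points = area - boundary/2 + 1 = 1432; answer 1432

1432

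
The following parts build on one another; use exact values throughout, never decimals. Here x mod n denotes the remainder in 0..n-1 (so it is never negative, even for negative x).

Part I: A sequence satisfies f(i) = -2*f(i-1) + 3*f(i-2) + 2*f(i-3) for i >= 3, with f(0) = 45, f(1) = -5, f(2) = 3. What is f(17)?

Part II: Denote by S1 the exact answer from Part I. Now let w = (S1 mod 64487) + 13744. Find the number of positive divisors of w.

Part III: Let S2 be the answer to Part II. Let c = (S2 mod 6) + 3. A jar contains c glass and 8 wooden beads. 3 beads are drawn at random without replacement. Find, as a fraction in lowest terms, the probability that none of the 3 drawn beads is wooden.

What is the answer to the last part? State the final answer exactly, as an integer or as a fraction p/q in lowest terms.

1/165

Part I: f(3) = -2*(3) + 3*(-5) + 2*(45) = 69; iterating: f(3)=69, f(4)=-139, f(5)=491, f(6)=-1261, f(7)=3717, f(8)=-10235, f(9)=29099, f(10)=-81469, f(11)=229765, f(12)=-645739, f(13)=1817835, f(14)=-5113357, f(15)=14388741, f(16)=-40481883, f(17)=113903275; answer 113903275
Part II: S1 = 113903275; w = 32977; 32977 = 7^2 * 673; number of divisors = (2+1) * (1+1) = 6; answer 6
Part III: S2 = 6; c = 3; total draws C(11,3) = 165; favorable C(3,3) = 1; P = 1/165; answer 1/165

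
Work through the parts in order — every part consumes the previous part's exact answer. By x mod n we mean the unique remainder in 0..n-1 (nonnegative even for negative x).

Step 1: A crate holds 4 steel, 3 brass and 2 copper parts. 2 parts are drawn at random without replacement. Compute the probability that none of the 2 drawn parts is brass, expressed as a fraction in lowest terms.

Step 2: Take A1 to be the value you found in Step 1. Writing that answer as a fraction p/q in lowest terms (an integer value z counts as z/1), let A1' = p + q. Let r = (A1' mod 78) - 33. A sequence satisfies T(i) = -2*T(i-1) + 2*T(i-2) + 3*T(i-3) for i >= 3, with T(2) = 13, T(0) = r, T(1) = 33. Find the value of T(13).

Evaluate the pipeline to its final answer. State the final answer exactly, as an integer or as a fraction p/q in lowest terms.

-259647

Step 1: total draws C(9,2) = 36; favorable C(6,2) = 15; P = 5/12; answer 5/12
Step 2: A1 = 5/12; threaded value p + q = 17; r = -16; T(3) = -2*(13) + 2*(33) + 3*(-16) = -8; iterating: T(3)=-8, T(4)=141, T(5)=-259, T(6)=776, T(7)=-1647, T(8)=4069, T(9)=-9104, T(10)=21405, T(11)=-48811, T(12)=113120, T(13)=-259647; answer -259647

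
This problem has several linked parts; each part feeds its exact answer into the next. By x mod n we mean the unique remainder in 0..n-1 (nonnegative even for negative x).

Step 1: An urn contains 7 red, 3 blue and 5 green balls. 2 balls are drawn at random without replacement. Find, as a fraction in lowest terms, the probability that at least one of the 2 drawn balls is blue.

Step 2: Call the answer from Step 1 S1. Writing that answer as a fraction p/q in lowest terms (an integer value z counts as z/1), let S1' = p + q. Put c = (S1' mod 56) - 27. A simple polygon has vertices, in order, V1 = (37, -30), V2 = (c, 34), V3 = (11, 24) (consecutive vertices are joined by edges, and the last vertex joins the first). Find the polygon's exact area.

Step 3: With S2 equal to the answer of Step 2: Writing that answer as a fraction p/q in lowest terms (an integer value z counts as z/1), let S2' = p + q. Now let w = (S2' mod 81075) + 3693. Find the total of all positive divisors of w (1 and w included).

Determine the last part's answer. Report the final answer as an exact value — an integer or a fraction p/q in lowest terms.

6480

Step 1: total draws C(15,2) = 105; complement C(12,2) = 66; favorable 105 - 66 = 39; P = 13/35; answer 13/35
Step 2: S1 = 13/35; threaded value p + q = 48; c = 21; cross terms: (37*34 - 21*-30)=1888, (21*24 - 11*34)=130, (11*-30 - 37*24)=-1218; twice the area = |800| = 800; area = 400; answer 400
Step 3: S2 = 400; threaded value p + q = 401; w = 4094; 4094 = 2 * 23 * 89; sigma = (1 + 2) * (1 + 23) * (1 + 89) = 3 * 24 * 90 = 6480; answer 6480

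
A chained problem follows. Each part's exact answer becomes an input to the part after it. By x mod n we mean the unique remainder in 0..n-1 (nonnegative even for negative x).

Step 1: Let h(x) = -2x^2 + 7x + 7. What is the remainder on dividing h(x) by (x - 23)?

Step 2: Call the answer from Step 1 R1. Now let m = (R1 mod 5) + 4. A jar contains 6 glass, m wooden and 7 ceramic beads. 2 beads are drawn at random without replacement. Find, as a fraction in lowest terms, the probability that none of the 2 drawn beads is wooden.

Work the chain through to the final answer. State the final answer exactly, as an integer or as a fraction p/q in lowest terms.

39/68

Step 1: remainder = value at the root: -2*(23)^2 + 7*(23)^1 + 7 = (-1058) + (161) + (7) = -890; answer -890
Step 2: R1 = -890; m = 4; total draws C(17,2) = 136; favorable C(13,2) = 78; P = 39/68; answer 39/68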